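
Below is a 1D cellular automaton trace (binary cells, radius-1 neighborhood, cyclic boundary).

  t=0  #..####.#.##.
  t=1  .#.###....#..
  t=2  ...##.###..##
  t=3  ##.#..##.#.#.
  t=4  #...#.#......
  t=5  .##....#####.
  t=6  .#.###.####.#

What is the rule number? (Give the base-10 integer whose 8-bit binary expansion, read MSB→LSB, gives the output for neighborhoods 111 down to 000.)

153

  nb ###: next=#  (t=0,i=4, bit7=1)
  nb ##.: next=.  (t=0,i=6, bit6=0)
  nb #.#: next=.  (t=0,i=7, bit5=0)
  nb #..: next=#  (t=0,i=1, bit4=1)
  nb .##: next=#  (t=0,i=3, bit3=1)
  nb .#.: next=.  (t=0,i=0, bit2=0)
  nb ..#: next=.  (t=0,i=2, bit1=0)
  nb ...: next=#  (t=1,i=7, bit0=1)
  bits 10011001 = 153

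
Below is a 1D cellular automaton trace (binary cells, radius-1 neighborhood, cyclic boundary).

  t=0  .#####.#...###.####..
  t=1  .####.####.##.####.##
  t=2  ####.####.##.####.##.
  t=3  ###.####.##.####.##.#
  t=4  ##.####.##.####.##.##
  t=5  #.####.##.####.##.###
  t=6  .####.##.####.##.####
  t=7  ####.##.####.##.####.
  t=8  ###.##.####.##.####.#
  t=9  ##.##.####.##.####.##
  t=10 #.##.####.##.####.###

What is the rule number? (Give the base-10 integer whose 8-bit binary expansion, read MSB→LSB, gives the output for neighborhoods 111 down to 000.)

189

  [7] ### => #  t=0,i=2
  [6] ##. => .  t=0,i=5
  [5] #.# => #  t=0,i=6
  [4] #.. => #  t=0,i=8
  [3] .## => #  t=0,i=1
  [2] .#. => #  t=0,i=7
  [1] ..# => .  t=0,i=0
  [0] ... => #  t=0,i=9
  bits 10111101 = 189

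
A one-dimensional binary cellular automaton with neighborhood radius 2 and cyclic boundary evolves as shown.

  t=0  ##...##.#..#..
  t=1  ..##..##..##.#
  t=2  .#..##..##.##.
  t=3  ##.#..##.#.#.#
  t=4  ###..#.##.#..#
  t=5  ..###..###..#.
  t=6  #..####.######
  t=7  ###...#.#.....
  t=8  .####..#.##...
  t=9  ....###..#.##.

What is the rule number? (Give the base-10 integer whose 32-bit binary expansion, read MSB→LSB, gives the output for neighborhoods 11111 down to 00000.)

  [31] ##### => .  t=6,i=10
  [30] ####. => .  t=4,i=1
  [29] ###.# => #  t=3,i=1
  [28] ###.. => #  t=4,i=2
  [27] ##.## => .  t=2,i=10
  [26] ##.#. => #  t=0,i=7
  [25] ##..# => #  t=1,i=4
  [24] ##... => #  t=0,i=2
  [23] #.### => #  t=3,i=13
  [22] #.##. => #  t=2,i=11
  [21] #.#.# => .  t=3,i=9
  [20] #.#.. => .  t=0,i=8
  [19] #..## => #  t=0,i=13
  [18] #..#. => #  t=0,i=10
  [17] #...# => #  t=0,i=3
  [16] #.... => #  t=7,i=10
  [15] .#### => .  t=4,i=0
  [14] .###. => #  t=3,i=0
  [13] .##.# => #  t=0,i=6
  [12] .##.. => .  t=0,i=1
  [11] .#.## => .  t=3,i=12
  [10] .#.#. => #  t=3,i=10
  [9] .#..# => .  t=0,i=9
  [8] .#... => #  t=5,i=13
  [7] ..### => .  t=4,i=13
  [6] ..##. => .  t=0,i=0
  [5] ..#.# => .  t=4,i=5
  [4] ..#.. => #  t=0,i=11
  [3] ...## => .  t=0,i=4
  [2] ...#. => .  t=7,i=5
  [1] ....# => .  t=7,i=12
  [0] ..... => .  t=7,i=11
  bits 00110111110011110110010100010000 = 936338704

936338704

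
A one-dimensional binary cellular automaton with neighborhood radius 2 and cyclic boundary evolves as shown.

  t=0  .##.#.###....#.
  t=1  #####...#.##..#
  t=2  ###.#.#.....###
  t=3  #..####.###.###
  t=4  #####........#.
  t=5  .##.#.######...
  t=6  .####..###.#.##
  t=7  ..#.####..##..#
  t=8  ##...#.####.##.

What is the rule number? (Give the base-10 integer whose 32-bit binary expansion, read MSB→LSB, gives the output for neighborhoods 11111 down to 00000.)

  [31] ##### => #  t=1,i=1
  [30] ####. => .  t=1,i=3
  [29] ###.# => .  t=2,i=2
  [28] ###.. => #  t=0,i=8
  [27] ##.## => .  t=3,i=7
  [26] ##.#. => #  t=0,i=3
  [25] ##..# => #  t=1,i=12
  [24] ##... => .  t=0,i=9
  [23] #.### => .  t=0,i=6
  [22] #.##. => .  t=1,i=10
  [21] #.#.# => #  t=0,i=4
  [20] #.#.. => #  t=2,i=6
  [19] #..## => #  t=0,i=0
  [18] #..#. => #  t=7,i=1
  [17] #...# => #  t=1,i=6
  [16] #.... => #  t=0,i=10
  [15] .#### => #  t=1,i=0
  [14] .###. => .  t=0,i=7
  [13] .##.# => #  t=0,i=2
  [12] .##.. => .  t=1,i=11
  [11] .#.## => .  t=0,i=5
  [10] .#.#. => #  t=2,i=5
  [9] .#..# => #  t=0,i=14
  [8] .#... => .  t=2,i=7
  [7] ..### => #  t=1,i=14
  [6] ..##. => #  t=0,i=1
  [5] ..#.# => .  t=1,i=8
  [4] ..#.. => .  t=0,i=13
  [3] ...## => .  t=2,i=11
  [2] ...#. => .  t=0,i=12
  [1] ....# => #  t=0,i=11
  [0] ..... => #  t=2,i=9
  bits 10010110001111111010011011000011 = 2520753859

2520753859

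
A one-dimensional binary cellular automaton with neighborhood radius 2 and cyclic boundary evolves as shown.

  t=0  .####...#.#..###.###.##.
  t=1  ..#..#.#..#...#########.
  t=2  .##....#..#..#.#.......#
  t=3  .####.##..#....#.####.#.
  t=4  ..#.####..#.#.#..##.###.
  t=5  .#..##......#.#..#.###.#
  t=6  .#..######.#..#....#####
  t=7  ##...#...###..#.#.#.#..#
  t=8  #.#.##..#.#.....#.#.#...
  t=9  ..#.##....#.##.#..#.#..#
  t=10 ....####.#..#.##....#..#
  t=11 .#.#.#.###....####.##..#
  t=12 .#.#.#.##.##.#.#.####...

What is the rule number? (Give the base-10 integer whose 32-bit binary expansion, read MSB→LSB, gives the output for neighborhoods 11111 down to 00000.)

  [31] ##### => .  t=1,i=16
  [30] ####. => .  t=0,i=3
  [29] ###.# => #  t=0,i=15
  [28] ###.. => .  t=0,i=4
  [27] ##.## => #  t=0,i=16
  [26] ##.#. => #  t=3,i=21
  [25] ##..# => .  t=0,i=23
  [24] ##... => #  t=0,i=5
  [23] #.### => #  t=0,i=17
  [22] #.##. => #  t=0,i=21
  [21] #.#.# => #  t=4,i=12
  [20] #.#.. => #  t=0,i=10
  [19] #..## => .  t=0,i=0
  [18] #..#. => .  t=1,i=4
  [17] #...# => .  t=0,i=6
  [16] #.... => #  t=2,i=4
  [15] .#### => #  t=0,i=2
  [14] .###. => #  t=0,i=14
  [13] .##.# => .  t=4,i=18
  [12] .##.. => #  t=0,i=22
  [11] .#.## => .  t=2,i=0
  [10] .#.#. => .  t=0,i=9
  [9] .#..# => .  t=0,i=11
  [8] .#... => .  t=1,i=11
  [7] ..### => .  t=0,i=1
  [6] ..##. => #  t=4,i=17
  [5] ..#.# => .  t=0,i=8
  [4] ..#.. => #  t=1,i=2
  [3] ...## => #  t=1,i=13
  [2] ...#. => #  t=0,i=7
  [1] ....# => .  t=2,i=5
  [0] ..... => #  t=2,i=18
  bits 00101101111100011101000001011101 = 770822237

770822237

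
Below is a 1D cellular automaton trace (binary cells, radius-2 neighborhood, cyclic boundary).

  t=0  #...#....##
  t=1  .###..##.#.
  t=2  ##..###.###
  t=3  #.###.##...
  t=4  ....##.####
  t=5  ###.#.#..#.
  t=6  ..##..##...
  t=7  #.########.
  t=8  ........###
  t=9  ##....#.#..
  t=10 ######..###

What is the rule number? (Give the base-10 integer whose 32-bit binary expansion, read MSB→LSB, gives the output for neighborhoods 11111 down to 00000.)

1864045254

  ##### -> .   bit 31 = 0  t=2,i=10
  ####. -> #   bit 30 = 1  t=2,i=0
  ###.# -> #   bit 29 = 1  t=2,i=6
  ###.. -> .   bit 28 = 0  t=0,i=0
  ##.## -> #   bit 27 = 1  t=2,i=7
  ##.#. -> #   bit 26 = 1  t=1,i=8
  ##..# -> #   bit 25 = 1  t=1,i=4
  ##... -> #   bit 24 = 1  t=0,i=1
  #.### -> .   bit 23 = 0  t=2,i=8
  #.##. -> .   bit 22 = 0  t=3,i=6
  #.#.# -> .   bit 21 = 0  t=5,i=4
  #.#.. -> #   bit 20 = 1  t=1,i=9
  #..## -> #   bit 19 = 1  t=1,i=0
  #..#. -> .   bit 18 = 0  t=5,i=8
  #...# -> #   bit 17 = 1  t=0,i=2
  #.... -> #   bit 16 = 1  t=0,i=6
  .#### -> .   bit 15 = 0  t=2,i=9
  .###. -> .   bit 14 = 0  t=0,i=10
  .##.# -> .   bit 13 = 0  t=1,i=7
  .##.. -> #   bit 12 = 1  t=3,i=7
  .#.## -> .   bit 11 = 0  t=3,i=1
  .#.#. -> .   bit 10 = 0  t=5,i=5
  .#..# -> #   bit 9 = 1  t=1,i=10
  .#... -> .   bit 8 = 0  t=0,i=5
  ..### -> #   bit 7 = 1  t=0,i=9
  ..##. -> #   bit 6 = 1  t=1,i=6
  ..#.# -> .   bit 5 = 0  t=3,i=0
  ..#.. -> .   bit 4 = 0  t=0,i=4
  ...## -> .   bit 3 = 0  t=0,i=8
  ...#. -> #   bit 2 = 1  t=0,i=3
  ....# -> #   bit 1 = 1  t=0,i=7
  ..... -> .   bit 0 = 0  t=6,i=10
  bits 01101111000110110001001011000110 = 1864045254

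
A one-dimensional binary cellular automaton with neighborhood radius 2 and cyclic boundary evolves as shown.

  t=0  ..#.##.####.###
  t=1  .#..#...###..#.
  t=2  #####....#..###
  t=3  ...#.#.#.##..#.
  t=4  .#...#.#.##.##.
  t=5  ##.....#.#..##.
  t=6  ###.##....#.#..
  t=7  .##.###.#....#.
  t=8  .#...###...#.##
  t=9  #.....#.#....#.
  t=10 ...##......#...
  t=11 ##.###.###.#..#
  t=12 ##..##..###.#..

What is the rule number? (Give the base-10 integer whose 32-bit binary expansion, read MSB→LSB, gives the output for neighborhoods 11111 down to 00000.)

1701106259

  nb #####: next=.  (t=2,i=0, bit31=0)
  nb ####.: next=#  (t=0,i=9, bit30=1)
  nb ###.#: next=#  (t=0,i=10, bit29=1)
  nb ###..: next=.  (t=0,i=14, bit28=0)
  nb ##.##: next=.  (t=0,i=6, bit27=0)
  nb ##.#.: next=#  (t=7,i=7, bit26=1)
  nb ##..#: next=.  (t=0,i=0, bit25=0)
  nb ##...: next=#  (t=2,i=5, bit24=1)
  nb #.###: next=.  (t=0,i=7, bit23=0)
  nb #.##.: next=#  (t=0,i=4, bit22=1)
  nb #.#.#: next=#  (t=3,i=5, bit21=1)
  nb #.#..: next=.  (t=5,i=9, bit20=0)
  nb #..##: next=.  (t=2,i=11, bit19=0)
  nb #..#.: next=#  (t=0,i=1, bit18=1)
  nb #...#: next=.  (t=1,i=6, bit17=0)
  nb #....: next=.  (t=2,i=6, bit16=0)
  nb .####: next=#  (t=0,i=8, bit15=1)
  nb .###.: next=#  (t=0,i=13, bit14=1)
  nb .##.#: next=.  (t=0,i=5, bit13=0)
  nb .##..: next=#  (t=3,i=10, bit12=1)
  nb .#.##: next=.  (t=0,i=3, bit11=0)
  nb .#.#.: next=.  (t=3,i=4, bit10=0)
  nb .#..#: next=#  (t=1,i=2, bit9=1)
  nb .#...: next=.  (t=1,i=5, bit8=0)
  nb ..###: next=.  (t=1,i=8, bit7=0)
  nb ..##.: next=#  (t=5,i=12, bit6=1)
  nb ..#.#: next=.  (t=0,i=2, bit5=0)
  nb ..#..: next=#  (t=1,i=1, bit4=1)
  nb ...##: next=.  (t=1,i=7, bit3=0)
  nb ...#.: next=.  (t=2,i=8, bit2=0)
  nb ....#: next=#  (t=2,i=7, bit1=1)
  nb .....: next=#  (t=5,i=4, bit0=1)
  bits 01100101011001001101001001010011 = 1701106259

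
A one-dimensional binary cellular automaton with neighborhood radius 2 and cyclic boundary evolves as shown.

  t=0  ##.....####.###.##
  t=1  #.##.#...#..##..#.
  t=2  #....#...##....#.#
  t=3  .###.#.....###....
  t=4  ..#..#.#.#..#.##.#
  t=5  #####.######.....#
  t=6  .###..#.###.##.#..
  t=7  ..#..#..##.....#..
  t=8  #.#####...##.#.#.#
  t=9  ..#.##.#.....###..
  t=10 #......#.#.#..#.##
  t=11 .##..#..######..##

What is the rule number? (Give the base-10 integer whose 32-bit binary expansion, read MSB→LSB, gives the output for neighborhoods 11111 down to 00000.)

  #####|#  b31=1 t=5,i=1
  ####.|#  b30=1 t=0,i=0
  ###.#|.  b29=0 t=0,i=10
  ###..|.  b28=0 t=0,i=1
  ##.##|.  b27=0 t=0,i=11
  ##.#.|.  b26=0 t=1,i=4
  ##..#|.  b25=0 t=1,i=14
  ##...|#  b24=1 t=0,i=2
  #.###|#  b23=1 t=0,i=12
  #.##.|.  b22=0 t=1,i=2
  #.#.#|#  b21=1 t=1,i=0
  #.#..|#  b20=1 t=1,i=5
  #..##|.  b19=0 t=1,i=11
  #..#.|#  b18=1 t=1,i=15
  #...#|.  b17=0 t=1,i=7
  #....|#  b16=1 t=0,i=3
  .####|.  b15=0 t=0,i=8
  .###.|#  b14=1 t=0,i=13
  .##.#|.  b13=0 t=1,i=3
  .##..|.  b12=0 t=1,i=13
  .#.##|.  b11=0 t=1,i=1
  .#.#.|#  b10=1 t=1,i=17
  .#..#|#  b9=1 t=1,i=10
  .#...|.  b8=0 t=1,i=6
  ..###|.  b7=0 t=0,i=7
  ..##.|.  b6=0 t=1,i=12
  ..#.#|.  b5=0 t=1,i=16
  ..#..|#  b4=1 t=1,i=9
  ...##|.  b3=0 t=0,i=6
  ...#.|.  b2=0 t=1,i=8
  ....#|#  b1=1 t=0,i=5
  .....|.  b0=0 t=0,i=4
  bits 11000001101101010100011000010010 = 3249882642

3249882642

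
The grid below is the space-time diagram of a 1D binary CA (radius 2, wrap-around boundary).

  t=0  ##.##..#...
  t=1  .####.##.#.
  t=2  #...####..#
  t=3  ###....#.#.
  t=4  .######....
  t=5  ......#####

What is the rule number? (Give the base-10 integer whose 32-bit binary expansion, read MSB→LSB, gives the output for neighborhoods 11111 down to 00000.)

961507863

  ##### -> .   bit 31 = 0  t=4,i=3
  ####. -> .   bit 30 = 0  t=1,i=3
  ###.# -> #   bit 29 = 1  t=1,i=4
  ###.. -> #   bit 28 = 1  t=2,i=7
  ##.## -> #   bit 27 = 1  t=0,i=2
  ##.#. -> .   bit 26 = 0  t=1,i=8
  ##..# -> .   bit 25 = 0  t=0,i=5
  ##... -> #   bit 24 = 1  t=2,i=1
  #.### -> .   bit 23 = 0  t=3,i=0
  #.##. -> #   bit 22 = 1  t=0,i=3
  #.#.# -> .   bit 21 = 0  t=3,i=9
  #.#.. -> .   bit 20 = 0  t=1,i=9
  #..## -> #   bit 19 = 1  t=1,i=0
  #..#. -> #   bit 18 = 1  t=0,i=6
  #...# -> #   bit 17 = 1  t=0,i=9
  #.... -> #   bit 16 = 1  t=3,i=4
  .#### -> .   bit 15 = 0  t=1,i=2
  .###. -> #   bit 14 = 1  t=3,i=1
  .##.# -> #   bit 13 = 1  t=0,i=1
  .##.. -> #   bit 12 = 1  t=0,i=4
  .#.## -> .   bit 11 = 0  t=3,i=10
  .#.#. -> .   bit 10 = 0  t=3,i=8
  .#..# -> #   bit 9 = 1  t=1,i=10
  .#... -> .   bit 8 = 0  t=0,i=8
  ..### -> .   bit 7 = 0  t=1,i=1
  ..##. -> .   bit 6 = 0  t=0,i=0
  ..#.# -> .   bit 5 = 0  t=3,i=7
  ..#.. -> #   bit 4 = 1  t=0,i=7
  ...## -> .   bit 3 = 0  t=0,i=10
  ...#. -> #   bit 2 = 1  t=3,i=6
  ....# -> #   bit 1 = 1  t=3,i=5
  ..... -> #   bit 0 = 1  t=4,i=9
  bits 00111001010011110111001000010111 = 961507863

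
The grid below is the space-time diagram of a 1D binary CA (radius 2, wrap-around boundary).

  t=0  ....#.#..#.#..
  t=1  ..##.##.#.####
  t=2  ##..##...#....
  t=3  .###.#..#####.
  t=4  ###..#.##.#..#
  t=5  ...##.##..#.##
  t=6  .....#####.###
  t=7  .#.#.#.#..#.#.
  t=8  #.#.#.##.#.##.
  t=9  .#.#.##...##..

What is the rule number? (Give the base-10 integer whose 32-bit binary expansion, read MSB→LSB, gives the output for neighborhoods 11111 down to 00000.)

  #####|#  b31=1 t=3,i=10
  ####.|.  b30=0 t=1,i=12
  ###.#|.  b29=0 t=3,i=3
  ###..|.  b28=0 t=1,i=13
  ##.##|#  b27=1 t=1,i=4
  ##.#.|.  b26=0 t=1,i=7
  ##..#|#  b25=1 t=1,i=0
  ##...|.  b24=0 t=2,i=6
  #.###|.  b23=0 t=1,i=10
  #.##.|#  b22=1 t=1,i=5
  #.#.#|.  b21=0 t=1,i=8
  #.#..|#  b20=1 t=0,i=6
  #..##|#  b19=1 t=1,i=1
  #..#.|#  b18=1 t=0,i=8
  #...#|.  b17=0 t=2,i=7
  #....|#  b16=1 t=0,i=13
  .####|.  b15=0 t=1,i=11
  .###.|#  b14=1 t=3,i=2
  .##.#|.  b13=0 t=1,i=3
  .##..|#  b12=1 t=2,i=1
  .#.##|#  b11=1 t=1,i=9
  .#.#.|#  b10=1 t=0,i=5
  .#..#|.  b9=0 t=0,i=7
  .#...|#  b8=1 t=0,i=12
  ..###|#  b7=1 t=3,i=1
  ..##.|.  b6=0 t=1,i=2
  ..#.#|.  b5=0 t=0,i=4
  ..#..|#  b4=1 t=2,i=9
  ...##|.  b3=0 t=2,i=13
  ...#.|#  b2=1 t=0,i=3
  ....#|#  b1=1 t=0,i=2
  .....|.  b0=0 t=0,i=0
  bits 10001010010111010101110110010110 = 2321374614

2321374614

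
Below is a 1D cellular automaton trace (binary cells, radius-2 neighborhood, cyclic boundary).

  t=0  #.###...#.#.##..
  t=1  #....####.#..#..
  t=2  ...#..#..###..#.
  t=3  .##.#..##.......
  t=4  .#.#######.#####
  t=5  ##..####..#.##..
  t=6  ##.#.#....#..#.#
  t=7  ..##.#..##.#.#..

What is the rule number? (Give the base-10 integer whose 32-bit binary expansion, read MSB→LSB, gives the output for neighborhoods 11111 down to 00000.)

  nb #####: next=#  (t=4,i=5, bit31=1)
  nb ####.: next=.  (t=1,i=7, bit30=0)
  nb ###.#: next=.  (t=1,i=8, bit29=0)
  nb ###..: next=.  (t=0,i=4, bit28=0)
  nb ##.##: next=#  (t=4,i=10, bit27=1)
  nb ##.#.: next=#  (t=1,i=9, bit26=1)
  nb ##..#: next=.  (t=0,i=14, bit25=0)
  nb ##...: next=#  (t=0,i=5, bit24=1)
  nb #.###: next=.  (t=0,i=2, bit23=0)
  nb #.##.: next=.  (t=0,i=12, bit22=0)
  nb #.#.#: next=#  (t=0,i=10, bit21=1)
  nb #.#..: next=#  (t=1,i=10, bit20=1)
  nb #..##: next=#  (t=2,i=8, bit19=1)
  nb #..#.: next=.  (t=0,i=15, bit18=0)
  nb #...#: next=#  (t=0,i=6, bit17=1)
  nb #....: next=.  (t=1,i=2, bit16=0)
  nb .####: next=#  (t=1,i=6, bit15=1)
  nb .###.: next=.  (t=0,i=3, bit14=0)
  nb .##.#: next=.  (t=3,i=2, bit13=0)
  nb .##..: next=#  (t=0,i=13, bit12=1)
  nb .#.##: next=.  (t=0,i=1, bit11=0)
  nb .#.#.: next=.  (t=0,i=9, bit10=0)
  nb .#..#: next=#  (t=1,i=11, bit9=1)
  nb .#...: next=.  (t=1,i=1, bit8=0)
  nb ..###: next=.  (t=1,i=5, bit7=0)
  nb ..##.: next=#  (t=3,i=1, bit6=1)
  nb ..#.#: next=#  (t=0,i=0, bit5=1)
  nb ..#..: next=.  (t=1,i=0, bit4=0)
  nb ...##: next=.  (t=1,i=4, bit3=0)
  nb ...#.: next=#  (t=0,i=7, bit2=1)
  nb ....#: next=#  (t=1,i=3, bit1=1)
  nb .....: next=#  (t=3,i=11, bit0=1)
  bits 10001101001110101001001001100111 = 2369426023

2369426023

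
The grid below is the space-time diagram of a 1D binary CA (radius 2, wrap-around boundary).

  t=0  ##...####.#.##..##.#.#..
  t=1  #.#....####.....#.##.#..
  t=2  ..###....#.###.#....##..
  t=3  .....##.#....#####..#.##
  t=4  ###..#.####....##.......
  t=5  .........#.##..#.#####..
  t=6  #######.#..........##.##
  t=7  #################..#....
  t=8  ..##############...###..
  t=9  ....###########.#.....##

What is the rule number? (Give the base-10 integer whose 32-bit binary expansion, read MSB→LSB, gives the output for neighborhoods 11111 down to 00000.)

  #####|#  b31=1 t=3,i=15
  ####.|#  b30=1 t=0,i=7
  ###.#|#  b29=1 t=0,i=8
  ###..|.  b28=0 t=1,i=10
  ##.##|.  b27=0 t=6,i=21
  ##.#.|#  b26=1 t=0,i=9
  ##..#|.  b25=0 t=0,i=14
  ##...|#  b24=1 t=0,i=2
  #.###|.  b23=0 t=2,i=11
  #.##.|.  b22=0 t=0,i=12
  #.#.#|#  b21=1 t=0,i=10
  #.#..|#  b20=1 t=0,i=21
  #..##|.  b19=0 t=0,i=15
  #..#.|.  b18=0 t=1,i=23
  #...#|.  b17=0 t=0,i=3
  #....|#  b16=1 t=1,i=4
  .####|.  b15=0 t=0,i=6
  .###.|.  b14=0 t=2,i=3
  .##.#|.  b13=0 t=0,i=17
  .##..|.  b12=0 t=0,i=1
  .#.##|.  b11=0 t=0,i=11
  .#.#.|.  b10=0 t=0,i=20
  .#..#|.  b9=0 t=0,i=22
  .#...|#  b8=1 t=1,i=3
  ..###|.  b7=0 t=0,i=5
  ..##.|#  b6=1 t=0,i=0
  ..#.#|.  b5=0 t=1,i=0
  ..#..|#  b4=1 t=7,i=19
  ...##|.  b3=0 t=0,i=4
  ...#.|#  b2=1 t=1,i=15
  ....#|.  b1=0 t=1,i=5
  .....|#  b0=1 t=1,i=13
  bits 11100101001100010000000101010101 = 3845194069

3845194069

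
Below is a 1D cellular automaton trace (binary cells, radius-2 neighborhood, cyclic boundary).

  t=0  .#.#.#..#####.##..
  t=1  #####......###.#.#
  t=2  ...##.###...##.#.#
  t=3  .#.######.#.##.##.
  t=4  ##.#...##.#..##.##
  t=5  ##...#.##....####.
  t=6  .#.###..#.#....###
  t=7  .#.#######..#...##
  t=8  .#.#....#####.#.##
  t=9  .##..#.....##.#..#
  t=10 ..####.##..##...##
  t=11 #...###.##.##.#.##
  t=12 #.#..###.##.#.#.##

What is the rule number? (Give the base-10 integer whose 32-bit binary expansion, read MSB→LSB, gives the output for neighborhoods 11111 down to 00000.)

2057794677

  nb #####: next=.  (t=0,i=10, bit31=0)
  nb ####.: next=#  (t=0,i=11, bit30=1)
  nb ###.#: next=#  (t=0,i=12, bit29=1)
  nb ###..: next=#  (t=1,i=4, bit28=1)
  nb ##.##: next=#  (t=0,i=13, bit27=1)
  nb ##.#.: next=.  (t=1,i=14, bit26=0)
  nb ##..#: next=#  (t=3,i=17, bit25=1)
  nb ##...: next=.  (t=0,i=16, bit24=0)
  nb #.###: next=#  (t=1,i=17, bit23=1)
  nb #.##.: next=.  (t=0,i=14, bit22=0)
  nb #.#.#: next=#  (t=0,i=3, bit21=1)
  nb #.#..: next=.  (t=0,i=5, bit20=0)
  nb #..##: next=.  (t=0,i=7, bit19=0)
  nb #..#.: next=#  (t=3,i=0, bit18=1)
  nb #...#: next=#  (t=0,i=17, bit17=1)
  nb #....: next=#  (t=1,i=6, bit16=1)
  nb .####: next=.  (t=0,i=9, bit15=0)
  nb .###.: next=#  (t=1,i=12, bit14=1)
  nb .##.#: next=#  (t=2,i=4, bit13=1)
  nb .##..: next=#  (t=0,i=15, bit12=1)
  nb .#.##: next=.  (t=1,i=16, bit11=0)
  nb .#.#.: next=#  (t=0,i=2, bit10=1)
  nb .#..#: next=.  (t=0,i=6, bit9=0)
  nb .#...: next=.  (t=2,i=0, bit8=0)
  nb ..###: next=.  (t=0,i=8, bit7=0)
  nb ..##.: next=#  (t=2,i=3, bit6=1)
  nb ..#.#: next=#  (t=0,i=1, bit5=1)
  nb ..#..: next=#  (t=7,i=12, bit4=1)
  nb ...##: next=.  (t=1,i=10, bit3=0)
  nb ...#.: next=#  (t=0,i=0, bit2=1)
  nb ....#: next=.  (t=1,i=9, bit1=0)
  nb .....: next=#  (t=1,i=7, bit0=1)
  bits 01111010101001110111010001110101 = 2057794677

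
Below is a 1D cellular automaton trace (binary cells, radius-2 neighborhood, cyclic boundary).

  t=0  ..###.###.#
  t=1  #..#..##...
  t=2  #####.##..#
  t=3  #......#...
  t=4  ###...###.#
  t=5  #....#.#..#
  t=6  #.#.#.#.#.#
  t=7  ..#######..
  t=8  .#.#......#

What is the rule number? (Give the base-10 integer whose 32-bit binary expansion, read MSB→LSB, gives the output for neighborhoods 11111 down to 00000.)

  ##### -> .   bit 31 = 0  t=2,i=1
  ####. -> .   bit 30 = 0  t=2,i=3
  ###.# -> .   bit 29 = 0  t=0,i=4
  ###.. -> .   bit 28 = 0  t=4,i=2
  ##.## -> .   bit 27 = 0  t=0,i=5
  ##.#. -> .   bit 26 = 0  t=0,i=9
  ##..# -> .   bit 25 = 0  t=2,i=8
  ##... -> .   bit 24 = 0  t=1,i=8
  #.### -> #   bit 23 = 1  t=0,i=6
  #.##. -> .   bit 22 = 0  t=2,i=6
  #.#.# -> #   bit 21 = 1  t=6,i=2
  #.#.. -> .   bit 20 = 0  t=0,i=10
  #..## -> .   bit 19 = 0  t=0,i=1
  #..#. -> #   bit 18 = 1  t=1,i=2
  #...# -> .   bit 17 = 0  t=1,i=9
  #.... -> #   bit 16 = 1  t=3,i=2
  .#### -> #   bit 15 = 1  t=2,i=0
  .###. -> #   bit 14 = 1  t=0,i=3
  .##.# -> .   bit 13 = 0  t=6,i=0
  .##.. -> #   bit 12 = 1  t=1,i=7
  .#.## -> .   bit 11 = 0  t=6,i=9
  .#.#. -> #   bit 10 = 1  t=5,i=6
  .#..# -> #   bit 9 = 1  t=0,i=0
  .#... -> #   bit 8 = 1  t=3,i=1
  ..### -> .   bit 7 = 0  t=0,i=2
  ..##. -> #   bit 6 = 1  t=1,i=6
  ..#.# -> .   bit 5 = 0  t=5,i=5
  ..#.. -> #   bit 4 = 1  t=1,i=0
  ...## -> #   bit 3 = 1  t=4,i=5
  ...#. -> #   bit 2 = 1  t=1,i=10
  ....# -> .   bit 1 = 0  t=3,i=5
  ..... -> .   bit 0 = 0  t=3,i=3
  bits 00000000101001011101011101011100 = 10868572

10868572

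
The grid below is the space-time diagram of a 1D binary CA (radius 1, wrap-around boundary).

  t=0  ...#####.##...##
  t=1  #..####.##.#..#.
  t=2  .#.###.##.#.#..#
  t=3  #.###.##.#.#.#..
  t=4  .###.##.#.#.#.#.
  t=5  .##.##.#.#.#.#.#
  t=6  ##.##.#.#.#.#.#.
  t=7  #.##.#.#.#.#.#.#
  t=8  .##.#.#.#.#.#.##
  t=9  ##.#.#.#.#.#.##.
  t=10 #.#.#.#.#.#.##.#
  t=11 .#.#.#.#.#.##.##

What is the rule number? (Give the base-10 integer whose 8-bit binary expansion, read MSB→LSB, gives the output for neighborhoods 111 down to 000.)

  ###|#  b7=1 t=0,i=4
  ##.|.  b6=0 t=0,i=7
  #.#|#  b5=1 t=0,i=8
  #..|#  b4=1 t=0,i=0
  .##|#  b3=1 t=0,i=3
  .#.|.  b2=0 t=1,i=0
  ..#|.  b1=0 t=0,i=2
  ...|.  b0=0 t=0,i=1
  bits 10111000 = 184

184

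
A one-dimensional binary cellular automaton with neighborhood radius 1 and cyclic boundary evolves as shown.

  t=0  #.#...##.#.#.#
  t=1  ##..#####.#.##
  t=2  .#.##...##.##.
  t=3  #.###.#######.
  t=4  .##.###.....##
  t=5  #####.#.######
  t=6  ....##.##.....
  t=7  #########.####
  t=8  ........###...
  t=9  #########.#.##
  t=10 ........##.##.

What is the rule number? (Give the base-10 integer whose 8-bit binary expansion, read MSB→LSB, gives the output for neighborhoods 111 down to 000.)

107

  ### -> .   bit 7 = 0  t=1,i=0
  ##. -> #   bit 6 = 1  t=0,i=0
  #.# -> #   bit 5 = 1  t=0,i=1
  #.. -> .   bit 4 = 0  t=0,i=3
  .## -> #   bit 3 = 1  t=0,i=6
  .#. -> .   bit 2 = 0  t=0,i=2
  ..# -> #   bit 1 = 1  t=0,i=5
  ... -> #   bit 0 = 1  t=0,i=4
  bits 01101011 = 107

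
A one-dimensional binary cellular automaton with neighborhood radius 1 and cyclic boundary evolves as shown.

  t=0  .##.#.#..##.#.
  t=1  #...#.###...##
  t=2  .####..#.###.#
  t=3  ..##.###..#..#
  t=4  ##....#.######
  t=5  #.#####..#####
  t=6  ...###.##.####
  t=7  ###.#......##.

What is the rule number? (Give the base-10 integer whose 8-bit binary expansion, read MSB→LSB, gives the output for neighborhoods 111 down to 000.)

  ### -> #   bit 7 = 1  t=1,i=7
  ##. -> .   bit 6 = 0  t=0,i=2
  #.# -> .   bit 5 = 0  t=0,i=3
  #.. -> #   bit 4 = 1  t=0,i=7
  .## -> .   bit 3 = 0  t=0,i=1
  .#. -> #   bit 2 = 1  t=0,i=4
  ..# -> #   bit 1 = 1  t=0,i=0
  ... -> #   bit 0 = 1  t=1,i=2
  bits 10010111 = 151

151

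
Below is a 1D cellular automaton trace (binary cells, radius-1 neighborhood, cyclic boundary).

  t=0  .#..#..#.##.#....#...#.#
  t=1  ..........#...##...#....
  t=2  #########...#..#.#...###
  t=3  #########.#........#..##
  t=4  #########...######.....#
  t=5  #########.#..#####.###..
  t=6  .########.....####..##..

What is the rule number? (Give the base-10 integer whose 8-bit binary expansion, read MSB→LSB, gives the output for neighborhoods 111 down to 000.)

193

  ###|#  b7=1 t=2,i=0
  ##.|#  b6=1 t=0,i=10
  #.#|.  b5=0 t=0,i=0
  #..|.  b4=0 t=0,i=2
  .##|.  b3=0 t=0,i=9
  .#.|.  b2=0 t=0,i=1
  ..#|.  b1=0 t=0,i=3
  ...|#  b0=1 t=0,i=14
  bits 11000001 = 193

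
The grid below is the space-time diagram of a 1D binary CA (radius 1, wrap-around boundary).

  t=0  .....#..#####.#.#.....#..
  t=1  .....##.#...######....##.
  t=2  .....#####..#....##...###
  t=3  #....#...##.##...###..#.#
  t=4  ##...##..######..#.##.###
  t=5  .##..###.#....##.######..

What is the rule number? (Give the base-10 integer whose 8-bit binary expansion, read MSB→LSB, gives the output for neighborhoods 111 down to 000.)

  nb ###: next=.  (t=0,i=9, bit7=0)
  nb ##.: next=#  (t=0,i=12, bit6=1)
  nb #.#: next=#  (t=0,i=13, bit5=1)
  nb #..: next=#  (t=0,i=6, bit4=1)
  nb .##: next=#  (t=0,i=8, bit3=1)
  nb .#.: next=#  (t=0,i=5, bit2=1)
  nb ..#: next=.  (t=0,i=4, bit1=0)
  nb ...: next=.  (t=0,i=0, bit0=0)
  bits 01111100 = 124

124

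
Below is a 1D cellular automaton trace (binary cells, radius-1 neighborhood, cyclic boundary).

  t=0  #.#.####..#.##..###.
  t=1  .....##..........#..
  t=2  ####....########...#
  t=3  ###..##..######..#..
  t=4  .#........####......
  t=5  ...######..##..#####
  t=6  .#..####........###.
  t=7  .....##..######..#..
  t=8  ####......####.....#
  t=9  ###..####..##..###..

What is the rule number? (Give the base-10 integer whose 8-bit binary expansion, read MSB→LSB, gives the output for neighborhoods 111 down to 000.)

  ### -> #   bit 7 = 1  t=0,i=5
  ##. -> .   bit 6 = 0  t=0,i=7
  #.# -> .   bit 5 = 0  t=0,i=1
  #.. -> .   bit 4 = 0  t=0,i=8
  .## -> .   bit 3 = 0  t=0,i=4
  .#. -> .   bit 2 = 0  t=0,i=0
  ..# -> .   bit 1 = 0  t=0,i=9
  ... -> #   bit 0 = 1  t=1,i=0
  bits 10000001 = 129

129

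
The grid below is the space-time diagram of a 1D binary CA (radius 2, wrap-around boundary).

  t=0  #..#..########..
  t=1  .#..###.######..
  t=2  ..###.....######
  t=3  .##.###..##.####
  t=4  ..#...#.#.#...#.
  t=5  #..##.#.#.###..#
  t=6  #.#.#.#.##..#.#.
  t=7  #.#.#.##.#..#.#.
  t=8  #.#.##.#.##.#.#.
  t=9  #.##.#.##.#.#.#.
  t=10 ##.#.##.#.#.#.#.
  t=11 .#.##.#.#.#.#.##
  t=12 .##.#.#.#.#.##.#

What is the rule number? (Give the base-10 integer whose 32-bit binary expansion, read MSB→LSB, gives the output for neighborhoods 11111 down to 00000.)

  ##### -> #   bit 31 = 1  t=0,i=8
  ####. -> #   bit 30 = 1  t=0,i=12
  ###.# -> .   bit 29 = 0  t=1,i=6
  ###.. -> #   bit 28 = 1  t=0,i=13
  ##.## -> .   bit 27 = 0  t=1,i=7
  ##.#. -> .   bit 26 = 0  t=5,i=5
  ##..# -> .   bit 25 = 0  t=0,i=14
  ##... -> #   bit 24 = 1  t=1,i=14
  #.### -> .   bit 23 = 0  t=1,i=8
  #.##. -> .   bit 22 = 0  t=3,i=1
  #.#.# -> #   bit 21 = 1  t=4,i=8
  #.#.. -> #   bit 20 = 1  t=4,i=10
  #..## -> #   bit 19 = 1  t=0,i=5
  #..#. -> .   bit 18 = 0  t=0,i=2
  #...# -> #   bit 17 = 1  t=1,i=15
  #.... -> #   bit 16 = 1  t=2,i=6
  .#### -> .   bit 15 = 0  t=0,i=7
  .###. -> .   bit 14 = 0  t=1,i=5
  .##.# -> #   bit 13 = 1  t=3,i=2
  .##.. -> #   bit 12 = 1  t=5,i=0
  .#.## -> #   bit 11 = 1  t=5,i=9
  .#.#. -> .   bit 10 = 0  t=4,i=7
  .#..# -> #   bit 9 = 1  t=0,i=1
  .#... -> #   bit 8 = 1  t=4,i=3
  ..### -> #   bit 7 = 1  t=0,i=6
  ..##. -> .   bit 6 = 0  t=3,i=9
  ..#.# -> #   bit 5 = 1  t=4,i=6
  ..#.. -> .   bit 4 = 0  t=0,i=0
  ...## -> #   bit 3 = 1  t=2,i=9
  ...#. -> .   bit 2 = 0  t=1,i=0
  ....# -> .   bit 1 = 0  t=2,i=8
  ..... -> .   bit 0 = 0  t=2,i=7
  bits 11010001001110110011101110101000 = 3510320040

3510320040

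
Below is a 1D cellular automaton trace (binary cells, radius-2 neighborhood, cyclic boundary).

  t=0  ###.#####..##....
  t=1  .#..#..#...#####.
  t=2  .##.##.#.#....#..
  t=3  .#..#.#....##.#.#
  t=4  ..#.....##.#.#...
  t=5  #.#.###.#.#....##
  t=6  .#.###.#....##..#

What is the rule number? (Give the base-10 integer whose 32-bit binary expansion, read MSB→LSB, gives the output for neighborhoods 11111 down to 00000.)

  ##### -> .   bit 31 = 0  t=0,i=6
  ####. -> #   bit 30 = 1  t=0,i=7
  ###.# -> .   bit 29 = 0  t=0,i=2
  ###.. -> .   bit 28 = 0  t=0,i=8
  ##.## -> .   bit 27 = 0  t=0,i=3
  ##.#. -> #   bit 26 = 1  t=2,i=6
  ##..# -> .   bit 25 = 0  t=0,i=9
  ##... -> #   bit 24 = 1  t=0,i=13
  #.### -> #   bit 23 = 1  t=0,i=4
  #.##. -> #   bit 22 = 1  t=2,i=4
  #.#.# -> .   bit 21 = 0  t=2,i=7
  #.#.. -> .   bit 20 = 0  t=2,i=9
  #..## -> .   bit 19 = 0  t=0,i=10
  #..#. -> .   bit 18 = 0  t=1,i=0
  #...# -> #   bit 17 = 1  t=1,i=9
  #.... -> #   bit 16 = 1  t=0,i=14
  .#### -> .   bit 15 = 0  t=0,i=5
  .###. -> #   bit 14 = 1  t=0,i=1
  .##.# -> .   bit 13 = 0  t=2,i=2
  .##.. -> #   bit 12 = 1  t=0,i=12
  .#.## -> #   bit 11 = 1  t=5,i=3
  .#.#. -> .   bit 10 = 0  t=2,i=8
  .#..# -> #   bit 9 = 1  t=1,i=2
  .#... -> .   bit 8 = 0  t=1,i=8
  ..### -> .   bit 7 = 0  t=0,i=0
  ..##. -> #   bit 6 = 1  t=0,i=11
  ..#.# -> .   bit 5 = 0  t=3,i=4
  ..#.. -> #   bit 4 = 1  t=1,i=1
  ...## -> .   bit 3 = 0  t=0,i=16
  ...#. -> .   bit 2 = 0  t=2,i=13
  ....# -> #   bit 1 = 1  t=0,i=15
  ..... -> #   bit 0 = 1  t=4,i=5
  bits 01000101110000110101101001010011 = 1170430547

1170430547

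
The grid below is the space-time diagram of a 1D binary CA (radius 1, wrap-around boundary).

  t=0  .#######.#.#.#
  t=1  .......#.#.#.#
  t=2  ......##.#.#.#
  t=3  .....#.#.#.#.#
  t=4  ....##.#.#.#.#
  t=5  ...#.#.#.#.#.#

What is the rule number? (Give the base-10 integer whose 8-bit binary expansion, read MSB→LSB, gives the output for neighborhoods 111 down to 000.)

  ###|.  b7=0 t=0,i=2
  ##.|#  b6=1 t=0,i=7
  #.#|.  b5=0 t=0,i=0
  #..|.  b4=0 t=1,i=0
  .##|.  b3=0 t=0,i=1
  .#.|#  b2=1 t=0,i=9
  ..#|#  b1=1 t=1,i=6
  ...|.  b0=0 t=1,i=1
  bits 01000110 = 70

70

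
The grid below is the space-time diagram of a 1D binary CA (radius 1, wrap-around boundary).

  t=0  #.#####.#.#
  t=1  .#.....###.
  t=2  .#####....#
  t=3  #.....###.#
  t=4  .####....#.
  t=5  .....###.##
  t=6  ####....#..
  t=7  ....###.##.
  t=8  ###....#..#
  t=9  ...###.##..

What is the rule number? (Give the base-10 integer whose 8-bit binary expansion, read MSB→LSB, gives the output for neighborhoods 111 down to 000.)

  [7] ### => .  t=0,i=3
  [6] ##. => .  t=0,i=0
  [5] #.# => #  t=0,i=1
  [4] #.. => #  t=1,i=2
  [3] .## => .  t=0,i=2
  [2] .#. => #  t=0,i=8
  [1] ..# => .  t=1,i=0
  [0] ... => #  t=1,i=3
  bits 00110101 = 53

53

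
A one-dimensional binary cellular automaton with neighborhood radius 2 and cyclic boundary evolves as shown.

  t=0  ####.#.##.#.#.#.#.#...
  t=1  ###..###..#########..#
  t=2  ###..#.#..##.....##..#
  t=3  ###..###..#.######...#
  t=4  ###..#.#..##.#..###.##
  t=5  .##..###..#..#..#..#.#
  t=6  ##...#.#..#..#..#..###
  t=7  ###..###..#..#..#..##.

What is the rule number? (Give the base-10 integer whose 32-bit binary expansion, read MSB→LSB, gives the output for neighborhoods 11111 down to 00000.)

  nb #####: next=.  (t=1,i=12, bit31=0)
  nb ####.: next=#  (t=0,i=2, bit30=1)
  nb ###.#: next=.  (t=0,i=3, bit29=0)
  nb ###..: next=#  (t=1,i=2, bit28=1)
  nb ##.##: next=#  (t=4,i=19, bit27=1)
  nb ##.#.: next=.  (t=0,i=4, bit26=0)
  nb ##..#: next=.  (t=1,i=3, bit25=0)
  nb ##...: next=#  (t=2,i=12, bit24=1)
  nb #.###: next=.  (t=3,i=12, bit23=0)
  nb #.##.: next=#  (t=0,i=7, bit22=1)
  nb #.#.#: next=#  (t=0,i=5, bit21=1)
  nb #.#..: next=#  (t=0,i=18, bit20=1)
  nb #..##: next=.  (t=1,i=4, bit19=0)
  nb #..#.: next=.  (t=2,i=4, bit18=0)
  nb #...#: next=.  (t=0,i=20, bit17=0)
  nb #....: next=#  (t=2,i=13, bit16=1)
  nb .####: next=#  (t=0,i=1, bit15=1)
  nb .###.: next=.  (t=1,i=6, bit14=0)
  nb .##.#: next=.  (t=0,i=8, bit13=0)
  nb .##..: next=.  (t=2,i=11, bit12=0)
  nb .#.##: next=#  (t=0,i=6, bit11=1)
  nb .#.#.: next=#  (t=0,i=11, bit10=1)
  nb .#..#: next=.  (t=2,i=8, bit9=0)
  nb .#...: next=.  (t=0,i=19, bit8=0)
  nb ..###: next=#  (t=0,i=0, bit7=1)
  nb ..##.: next=#  (t=2,i=10, bit6=1)
  nb ..#.#: next=#  (t=2,i=5, bit5=1)
  nb ..#..: next=#  (t=5,i=10, bit4=1)
  nb ...##: next=#  (t=0,i=21, bit3=1)
  nb ...#.: next=.  (t=6,i=4, bit2=0)
  nb ....#: next=#  (t=2,i=15, bit1=1)
  nb .....: next=#  (t=2,i=14, bit0=1)
  bits 01011001011100011000110011111011 = 1500613883

1500613883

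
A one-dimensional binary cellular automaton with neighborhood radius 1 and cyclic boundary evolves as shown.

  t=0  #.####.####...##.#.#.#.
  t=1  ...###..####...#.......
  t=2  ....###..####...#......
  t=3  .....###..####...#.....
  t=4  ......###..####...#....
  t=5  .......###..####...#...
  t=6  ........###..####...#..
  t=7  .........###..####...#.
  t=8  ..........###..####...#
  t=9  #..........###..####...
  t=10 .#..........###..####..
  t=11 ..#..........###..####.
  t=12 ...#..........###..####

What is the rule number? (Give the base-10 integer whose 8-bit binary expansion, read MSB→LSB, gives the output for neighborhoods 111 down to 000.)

  [7] ### => #  t=0,i=3
  [6] ##. => #  t=0,i=5
  [5] #.# => .  t=0,i=1
  [4] #.. => #  t=0,i=11
  [3] .## => .  t=0,i=2
  [2] .#. => .  t=0,i=0
  [1] ..# => .  t=0,i=13
  [0] ... => .  t=0,i=12
  bits 11010000 = 208

208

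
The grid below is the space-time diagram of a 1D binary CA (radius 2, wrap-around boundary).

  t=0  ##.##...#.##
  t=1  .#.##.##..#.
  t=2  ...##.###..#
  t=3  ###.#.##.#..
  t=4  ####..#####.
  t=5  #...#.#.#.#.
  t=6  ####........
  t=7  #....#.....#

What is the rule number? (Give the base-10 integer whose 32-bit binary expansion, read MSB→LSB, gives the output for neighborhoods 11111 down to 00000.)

2798875532

  [31] ##### => #  t=4,i=8
  [30] ####. => .  t=0,i=0
  [29] ###.# => #  t=0,i=1
  [28] ###.. => .  t=2,i=8
  [27] ##.## => .  t=0,i=2
  [26] ##.#. => #  t=3,i=3
  [25] ##..# => #  t=1,i=8
  [24] ##... => .  t=0,i=5
  [23] #.### => #  t=0,i=10
  [22] #.##. => #  t=0,i=3
  [21] #.#.# => .  t=3,i=4
  [20] #.#.. => #  t=3,i=9
  [19] #..## => .  t=3,i=11
  [18] #..#. => .  t=1,i=0
  [17] #...# => #  t=0,i=6
  [16] #.... => #  t=6,i=5
  [15] .#### => .  t=0,i=11
  [14] .###. => #  t=2,i=7
  [13] .##.# => #  t=1,i=4
  [12] .##.. => #  t=0,i=4
  [11] .#.## => .  t=0,i=9
  [10] .#.#. => .  t=5,i=5
  [9] .#..# => #  t=1,i=11
  [8] .#... => #  t=2,i=0
  [7] ..### => #  t=3,i=0
  [6] ..##. => .  t=2,i=3
  [5] ..#.# => .  t=0,i=8
  [4] ..#.. => .  t=1,i=10
  [3] ...## => #  t=2,i=2
  [2] ...#. => #  t=0,i=7
  [1] ....# => .  t=6,i=10
  [0] ..... => .  t=6,i=6
  bits 10100110110100110111001110001100 = 2798875532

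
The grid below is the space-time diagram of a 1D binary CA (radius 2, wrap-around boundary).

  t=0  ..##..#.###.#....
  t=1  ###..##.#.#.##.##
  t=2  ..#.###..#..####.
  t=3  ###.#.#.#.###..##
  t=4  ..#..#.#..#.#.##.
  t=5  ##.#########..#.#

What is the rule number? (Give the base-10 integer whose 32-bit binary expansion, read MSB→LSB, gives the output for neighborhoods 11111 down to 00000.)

  [31] ##### => .  t=1,i=0
  [30] ####. => .  t=1,i=1
  [29] ###.# => #  t=0,i=10
  [28] ###.. => #  t=1,i=2
  [27] ##.## => #  t=1,i=14
  [26] ##.#. => .  t=0,i=11
  [25] ##..# => .  t=0,i=4
  [24] ##... => #  t=2,i=16
  [23] #.### => #  t=0,i=8
  [22] #.##. => #  t=1,i=12
  [21] #.#.# => .  t=1,i=8
  [20] #.#.. => #  t=0,i=12
  [19] #..## => #  t=1,i=4
  [18] #..#. => #  t=0,i=5
  [17] #...# => #  t=2,i=0
  [16] #.... => .  t=0,i=14
  [15] .#### => .  t=1,i=16
  [14] .###. => .  t=0,i=9
  [13] .##.# => #  t=1,i=6
  [12] .##.. => .  t=0,i=3
  [11] .#.## => .  t=0,i=7
  [10] .#.#. => #  t=1,i=9
  [9] .#..# => #  t=2,i=10
  [8] .#... => #  t=0,i=13
  [7] ..### => #  t=2,i=12
  [6] ..##. => #  t=0,i=2
  [5] ..#.# => #  t=0,i=6
  [4] ..#.. => .  t=2,i=9
  [3] ...## => #  t=0,i=1
  [2] ...#. => #  t=2,i=1
  [1] ....# => #  t=0,i=0
  [0] ..... => #  t=0,i=15
  bits 00111001110111100010011111101111 = 970860527

970860527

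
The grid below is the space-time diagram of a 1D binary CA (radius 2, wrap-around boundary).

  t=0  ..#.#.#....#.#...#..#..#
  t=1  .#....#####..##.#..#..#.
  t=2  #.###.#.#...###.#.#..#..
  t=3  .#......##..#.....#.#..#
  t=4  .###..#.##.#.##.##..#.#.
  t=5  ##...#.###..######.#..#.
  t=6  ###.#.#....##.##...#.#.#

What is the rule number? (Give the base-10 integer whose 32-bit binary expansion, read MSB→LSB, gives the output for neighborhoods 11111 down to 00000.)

  #####|#  b31=1 t=1,i=8
  ####.|.  b30=0 t=1,i=9
  ###.#|.  b29=0 t=2,i=4
  ###..|.  b28=0 t=1,i=10
  ##.##|#  b27=1 t=4,i=15
  ##.#.|.  b26=0 t=1,i=15
  ##..#|.  b25=0 t=1,i=11
  ##...|#  b24=1 t=5,i=2
  #.###|.  b23=0 t=2,i=2
  #.##.|#  b22=1 t=4,i=8
  #.#.#|.  b21=0 t=0,i=4
  #.#..|#  b20=1 t=0,i=6
  #..##|#  b19=1 t=1,i=12
  #..#.|#  b18=1 t=0,i=1
  #...#|.  b17=0 t=0,i=15
  #....|#  b16=1 t=0,i=8
  .####|.  b15=0 t=1,i=7
  .###.|.  b14=0 t=2,i=3
  .##.#|#  b13=1 t=1,i=14
  .##..|#  b12=1 t=3,i=9
  .#.##|#  b11=1 t=2,i=1
  .#.#.|.  b10=0 t=0,i=3
  .#..#|.  b9=0 t=0,i=0
  .#...|#  b8=1 t=0,i=7
  ..###|#  b7=1 t=1,i=6
  ..##.|#  b6=1 t=1,i=13
  ..#.#|.  b5=0 t=0,i=2
  ..#..|.  b4=0 t=0,i=17
  ...##|.  b3=0 t=1,i=5
  ...#.|#  b2=1 t=0,i=10
  ....#|#  b1=1 t=0,i=9
  .....|.  b0=0 t=3,i=4
  bits 10001001010111010011100111000110 = 2304588230

2304588230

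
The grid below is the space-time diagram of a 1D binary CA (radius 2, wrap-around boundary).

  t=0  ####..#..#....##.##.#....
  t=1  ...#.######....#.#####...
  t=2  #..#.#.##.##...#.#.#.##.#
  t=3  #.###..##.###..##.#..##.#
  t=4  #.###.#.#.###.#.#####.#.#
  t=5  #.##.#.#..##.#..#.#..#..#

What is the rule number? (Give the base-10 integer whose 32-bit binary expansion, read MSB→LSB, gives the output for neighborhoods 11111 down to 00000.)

  ##### -> #   bit 31 = 1  t=1,i=7
  ####. -> .   bit 30 = 0  t=0,i=2
  ###.# -> .   bit 29 = 0  t=4,i=4
  ###.. -> #   bit 28 = 1  t=0,i=3
  ##.## -> .   bit 27 = 0  t=0,i=16
  ##.#. -> #   bit 26 = 1  t=0,i=19
  ##..# -> .   bit 25 = 0  t=0,i=4
  ##... -> #   bit 24 = 1  t=1,i=11
  #.### -> #   bit 23 = 1  t=1,i=5
  #.##. -> #   bit 22 = 1  t=0,i=17
  #.#.# -> .   bit 21 = 0  t=2,i=5
  #.#.. -> #   bit 20 = 1  t=0,i=20
  #..## -> #   bit 19 = 1  t=3,i=6
  #..#. -> #   bit 18 = 1  t=0,i=5
  #...# -> .   bit 17 = 0  t=2,i=13
  #.... -> .   bit 16 = 0  t=0,i=11
  .#### -> .   bit 15 = 0  t=0,i=1
  .###. -> #   bit 14 = 1  t=3,i=3
  .##.# -> #   bit 13 = 1  t=0,i=15
  .##.. -> #   bit 12 = 1  t=2,i=0
  .#.## -> .   bit 11 = 0  t=1,i=4
  .#.#. -> #   bit 10 = 1  t=2,i=4
  .#..# -> #   bit 9 = 1  t=0,i=7
  .#... -> #   bit 8 = 1  t=0,i=10
  ..### -> .   bit 7 = 0  t=0,i=0
  ..##. -> .   bit 6 = 0  t=0,i=14
  ..#.# -> #   bit 5 = 1  t=1,i=3
  ..#.. -> #   bit 4 = 1  t=0,i=6
  ...## -> .   bit 3 = 0  t=0,i=13
  ...#. -> .   bit 2 = 0  t=1,i=2
  ....# -> .   bit 1 = 0  t=0,i=12
  ..... -> #   bit 0 = 1  t=1,i=0
  bits 10010101110111000111011100110001 = 2514253617

2514253617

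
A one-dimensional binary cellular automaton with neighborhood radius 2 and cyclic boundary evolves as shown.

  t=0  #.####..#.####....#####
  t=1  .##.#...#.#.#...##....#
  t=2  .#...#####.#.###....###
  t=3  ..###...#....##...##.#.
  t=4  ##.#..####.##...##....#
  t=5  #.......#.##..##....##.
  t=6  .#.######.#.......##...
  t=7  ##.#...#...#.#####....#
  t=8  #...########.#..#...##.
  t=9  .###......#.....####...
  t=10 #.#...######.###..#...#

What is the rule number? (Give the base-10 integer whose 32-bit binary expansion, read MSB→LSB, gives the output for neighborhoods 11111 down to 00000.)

1220691263

  [31] ##### => .  t=0,i=20
  [30] ####. => #  t=0,i=4
  [29] ###.# => .  t=0,i=0
  [28] ###.. => .  t=0,i=5
  [27] ##.## => #  t=0,i=1
  [26] ##.#. => .  t=1,i=3
  [25] ##..# => .  t=0,i=6
  [24] ##... => .  t=0,i=14
  [23] #.### => #  t=0,i=2
  [22] #.##. => #  t=1,i=1
  [21] #.#.# => .  t=1,i=10
  [20] #.#.. => .  t=1,i=4
  [19] #..## => .  t=4,i=5
  [18] #..#. => .  t=0,i=7
  [17] #...# => #  t=1,i=6
  [16] #.... => .  t=0,i=15
  [15] .#### => .  t=0,i=3
  [14] .###. => #  t=2,i=14
  [13] .##.# => .  t=1,i=2
  [12] .##.. => .  t=1,i=17
  [11] .#.## => .  t=0,i=9
  [10] .#.#. => #  t=1,i=9
  [9] .#..# => .  t=4,i=4
  [8] .#... => #  t=1,i=5
  [7] ..### => .  t=0,i=18
  [6] ..##. => .  t=1,i=16
  [5] ..#.# => #  t=0,i=8
  [4] ..#.. => #  t=3,i=8
  [3] ...## => #  t=0,i=17
  [2] ...#. => #  t=1,i=7
  [1] ....# => #  t=0,i=16
  [0] ..... => #  t=5,i=3
  bits 01001000110000100100010100111111 = 1220691263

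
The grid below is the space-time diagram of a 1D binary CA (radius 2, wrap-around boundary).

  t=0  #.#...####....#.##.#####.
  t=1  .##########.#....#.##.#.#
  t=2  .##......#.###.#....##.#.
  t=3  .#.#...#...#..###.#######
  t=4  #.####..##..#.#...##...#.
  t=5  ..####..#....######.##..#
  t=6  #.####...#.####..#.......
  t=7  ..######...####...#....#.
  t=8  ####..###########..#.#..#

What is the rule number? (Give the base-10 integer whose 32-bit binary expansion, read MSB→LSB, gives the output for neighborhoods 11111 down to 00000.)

1435674570

  #####|.  b31=0 t=0,i=21
  ####.|#  b30=1 t=0,i=8
  ###.#|.  b29=0 t=0,i=23
  ###..|#  b28=1 t=0,i=9
  ##.##|.  b27=0 t=0,i=18
  ##.#.|#  b26=1 t=0,i=24
  ##..#|.  b25=0 t=4,i=6
  ##...|#  b24=1 t=0,i=10
  #.###|#  b23=1 t=0,i=19
  #.##.|.  b22=0 t=0,i=16
  #.#.#|.  b21=0 t=0,i=0
  #.#..|#  b20=1 t=0,i=2
  #..##|.  b19=0 t=2,i=0
  #..#.|.  b18=0 t=4,i=11
  #...#|#  b17=1 t=0,i=4
  #....|.  b16=0 t=0,i=11
  .####|#  b15=1 t=0,i=7
  .###.|.  b14=0 t=2,i=12
  .##.#|#  b13=1 t=0,i=17
  .##..|.  b12=0 t=2,i=2
  .#.##|.  b11=0 t=0,i=15
  .#.#.|#  b10=1 t=0,i=1
  .#..#|#  b9=1 t=2,i=24
  .#...|#  b8=1 t=0,i=3
  ..###|#  b7=1 t=0,i=6
  ..##.|#  b6=1 t=2,i=1
  ..#.#|.  b5=0 t=0,i=14
  ..#..|.  b4=0 t=3,i=7
  ...##|#  b3=1 t=0,i=5
  ...#.|.  b2=0 t=0,i=13
  ....#|#  b1=1 t=0,i=12
  .....|.  b0=0 t=2,i=5
  bits 01010101100100101010011111001010 = 1435674570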